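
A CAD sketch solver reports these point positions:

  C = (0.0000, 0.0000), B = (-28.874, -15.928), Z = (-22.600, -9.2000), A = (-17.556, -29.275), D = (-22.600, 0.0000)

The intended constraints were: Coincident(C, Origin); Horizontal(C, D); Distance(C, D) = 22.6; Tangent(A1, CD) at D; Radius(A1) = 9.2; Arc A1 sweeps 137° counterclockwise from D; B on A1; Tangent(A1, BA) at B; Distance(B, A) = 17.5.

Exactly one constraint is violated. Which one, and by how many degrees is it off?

Tangent(A1, BA) at B — off by 6.70°.

C = (0.00, 0.00) ✓; C.y = 0.00, D.y = 0.00 ✓; |CD| = 22.60 ✓; ∠(ZD, DC) = 90.00° ✓; |ZD| = 9.200 ✓; bearing(Z→B) − bearing(Z→D) = 137.0° ✓; |ZB| = 9.199 ✓; ∠(ZB, BA) = 96.70° ✗; |BA| = 17.50 ✓.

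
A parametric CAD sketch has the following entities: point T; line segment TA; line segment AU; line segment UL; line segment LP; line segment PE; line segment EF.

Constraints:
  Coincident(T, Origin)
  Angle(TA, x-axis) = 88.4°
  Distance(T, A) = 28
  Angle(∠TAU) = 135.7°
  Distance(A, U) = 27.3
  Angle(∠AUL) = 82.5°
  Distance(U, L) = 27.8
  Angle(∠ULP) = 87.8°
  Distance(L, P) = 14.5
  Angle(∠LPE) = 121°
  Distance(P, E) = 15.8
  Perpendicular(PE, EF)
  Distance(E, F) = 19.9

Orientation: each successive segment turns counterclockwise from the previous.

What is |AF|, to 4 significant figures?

22.41

∠LPE = 121.0° gives PE at 21.40° from the x-axis; with |PE| = 15.8, E = (-9.328, 23.61). PE is perpendicular to EF, so EF runs at 111.4°; with |EF| = 19.9, F = (-16.59, 42.14). Then |AF| = |F − A| = 22.41.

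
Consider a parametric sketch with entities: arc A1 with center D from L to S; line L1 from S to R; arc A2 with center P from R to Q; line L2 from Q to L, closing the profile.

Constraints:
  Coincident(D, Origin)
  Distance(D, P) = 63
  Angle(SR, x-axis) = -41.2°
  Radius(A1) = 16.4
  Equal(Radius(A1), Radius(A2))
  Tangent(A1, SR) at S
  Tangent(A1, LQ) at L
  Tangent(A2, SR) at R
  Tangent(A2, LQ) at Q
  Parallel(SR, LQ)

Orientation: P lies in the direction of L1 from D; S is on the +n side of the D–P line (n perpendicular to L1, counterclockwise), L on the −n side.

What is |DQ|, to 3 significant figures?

65.1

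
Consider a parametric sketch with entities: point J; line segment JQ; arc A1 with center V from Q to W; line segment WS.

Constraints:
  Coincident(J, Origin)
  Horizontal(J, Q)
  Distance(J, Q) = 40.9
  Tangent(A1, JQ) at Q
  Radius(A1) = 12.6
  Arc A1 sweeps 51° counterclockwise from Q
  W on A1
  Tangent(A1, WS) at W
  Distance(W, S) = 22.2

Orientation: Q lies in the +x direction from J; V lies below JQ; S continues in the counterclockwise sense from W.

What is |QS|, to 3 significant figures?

32.3

J is at the origin; J and Q share the same y with |JQ| = 40.9 and Q on the +x side, so Q = (40.9, 0.00). Tangency of A1 to JQ means the radius VQ is perpendicular to JQ, so V = Q + (0, -12.6) = (40.9, -12.6). On A1, Q sits at bearing 90° from V; a 51° counterclockwise sweep puts W at bearing 141°, so W = V + 12.6·(cos 141°, sin 141°) = (31.1, -4.67). The tangent condition forces VW to be normal to WS, so WS runs along (−sin 141°, cos 141°); with |WS| = 22.2, S = (17.1, -21.9). Then |QS| = |S − Q| = 32.3.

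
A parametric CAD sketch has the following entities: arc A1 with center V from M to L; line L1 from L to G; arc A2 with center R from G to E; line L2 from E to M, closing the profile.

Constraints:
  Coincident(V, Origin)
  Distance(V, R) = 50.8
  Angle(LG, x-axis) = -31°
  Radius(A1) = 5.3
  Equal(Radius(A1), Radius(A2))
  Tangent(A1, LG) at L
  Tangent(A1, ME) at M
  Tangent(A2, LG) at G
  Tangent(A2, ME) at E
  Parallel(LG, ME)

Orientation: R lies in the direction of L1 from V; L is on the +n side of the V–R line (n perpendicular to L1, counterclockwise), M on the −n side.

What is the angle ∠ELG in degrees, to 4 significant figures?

11.79°

The slot axis is L1's direction at -31.0°, so u = (cos -31.0°, sin -31.0°) = (0.8572, -0.5150) and n = (−sin -31.0°, cos -31.0°) = (0.5150, 0.8572). V is at the origin and R lies 50.8 along u from V, so R = 50.8·u = (43.54, -26.16). Tangency of A1 to both parallel lines with radius 5.3 puts L and M at V ± 5.3·n: L = (2.730, 4.543), M = (-2.730, -4.543). Equal radii place G and E the same way about R: G = R + 5.3·n = (46.27, -21.62), E = R − 5.3·n = (40.81, -30.71). Then cos ∠ELG = LE·LG / (|LE||LG|), giving 11.79°.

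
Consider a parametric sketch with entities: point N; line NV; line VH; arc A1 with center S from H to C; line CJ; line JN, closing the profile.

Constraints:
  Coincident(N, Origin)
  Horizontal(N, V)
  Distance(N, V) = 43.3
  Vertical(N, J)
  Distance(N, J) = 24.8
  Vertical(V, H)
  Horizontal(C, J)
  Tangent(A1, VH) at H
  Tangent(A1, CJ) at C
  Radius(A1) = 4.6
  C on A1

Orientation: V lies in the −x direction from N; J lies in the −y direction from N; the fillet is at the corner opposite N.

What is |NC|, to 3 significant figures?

46.0

N is at the origin; N and V share the same y with |NV| = 43.3 and V on the −x side, so V = (-43.3, 0.00). N and J share the same x with |NJ| = 24.8 and J on the −y side, so J = (0.00, -24.8). The virtual corner opposite N is at (-43.3, -24.8). Tangency of A1 to VH means the radius SH is perpendicular to VH and since A1 is tangent to CJ there, SC ⟂ CJ, with radius 4.6, so the center S sits 4.6 in from both sides at S = (-38.7, -20.2). That places the tangent points at H = (-43.3, -20.2) on VH and C = (-38.7, -24.8) on CJ. Then |NC| = |C − N| = 46.0.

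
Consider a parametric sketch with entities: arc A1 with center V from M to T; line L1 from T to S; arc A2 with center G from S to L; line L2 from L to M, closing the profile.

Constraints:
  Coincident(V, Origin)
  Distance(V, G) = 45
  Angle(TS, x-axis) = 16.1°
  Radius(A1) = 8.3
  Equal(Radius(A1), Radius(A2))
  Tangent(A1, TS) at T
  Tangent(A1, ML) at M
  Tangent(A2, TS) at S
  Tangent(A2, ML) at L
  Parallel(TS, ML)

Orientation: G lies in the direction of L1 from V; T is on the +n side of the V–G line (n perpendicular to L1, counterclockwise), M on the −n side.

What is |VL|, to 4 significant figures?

45.76

Tangency of A1 to both parallel lines with radius 8.3 puts T and M at V ± 8.3·n: T = (-2.302, 7.974), M = (2.302, -7.974). Equal radii place S and L the same way about G: S = G + 8.3·n = (40.93, 20.45), L = G − 8.3·n = (45.54, 4.505). Then |VL| = |L − V| = 45.76.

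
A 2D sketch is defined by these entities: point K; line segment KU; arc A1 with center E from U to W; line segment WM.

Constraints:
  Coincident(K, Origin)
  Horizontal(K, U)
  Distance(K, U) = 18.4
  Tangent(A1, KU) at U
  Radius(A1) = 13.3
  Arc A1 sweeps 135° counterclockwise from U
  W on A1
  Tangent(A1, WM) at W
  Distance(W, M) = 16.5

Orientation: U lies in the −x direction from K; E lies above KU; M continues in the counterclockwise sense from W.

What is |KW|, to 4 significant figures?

24.42

K is at the origin; KU is horizontal with |KU| = 18.4 and U on the −x side, so U = (-18.40, 0.000). Since A1 is tangent to KU there, EU ⟂ KU, so E = U + (0, 13.3) = (-18.40, 13.30). On A1, U sits at bearing -90° from E; a 135° counterclockwise sweep puts W at bearing 45°, so W = E + 13.3·(cos 45°, sin 45°) = (-8.995, 22.70). Then |KW| = |W − K| = 24.42.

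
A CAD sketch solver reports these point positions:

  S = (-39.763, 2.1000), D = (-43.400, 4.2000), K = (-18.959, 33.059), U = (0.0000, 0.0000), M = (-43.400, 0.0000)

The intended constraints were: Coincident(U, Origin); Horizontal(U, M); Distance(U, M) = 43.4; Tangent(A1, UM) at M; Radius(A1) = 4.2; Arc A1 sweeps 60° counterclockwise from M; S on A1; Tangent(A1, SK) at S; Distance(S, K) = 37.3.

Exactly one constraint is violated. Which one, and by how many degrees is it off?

Tangent(A1, SK) at S — off by 3.90°.

U = (0.00, 0.00) ✓; U.y = 0.00, M.y = 0.00 ✓; |UM| = 43.40 ✓; ∠(DM, MU) = 90.00° ✓; |DM| = 4.200 ✓; bearing(D→S) − bearing(D→M) = 60.00° ✓; |DS| = 4.200 ✓; ∠(DS, SK) = 93.90° ✗; |SK| = 37.30 ✓.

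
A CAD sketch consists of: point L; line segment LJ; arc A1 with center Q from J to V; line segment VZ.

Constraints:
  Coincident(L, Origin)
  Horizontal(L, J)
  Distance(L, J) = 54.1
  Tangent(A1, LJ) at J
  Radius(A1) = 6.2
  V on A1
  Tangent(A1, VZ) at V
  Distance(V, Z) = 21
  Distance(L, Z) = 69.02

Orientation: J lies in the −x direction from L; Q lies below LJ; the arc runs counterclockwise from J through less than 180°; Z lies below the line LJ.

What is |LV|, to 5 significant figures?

60.407

Checks: |QV| = 6.200 ✓; ∠(QV, VZ) = 90.00° ✓; |VZ| = 21.00 ✓; |LZ| = 69.02 ✓.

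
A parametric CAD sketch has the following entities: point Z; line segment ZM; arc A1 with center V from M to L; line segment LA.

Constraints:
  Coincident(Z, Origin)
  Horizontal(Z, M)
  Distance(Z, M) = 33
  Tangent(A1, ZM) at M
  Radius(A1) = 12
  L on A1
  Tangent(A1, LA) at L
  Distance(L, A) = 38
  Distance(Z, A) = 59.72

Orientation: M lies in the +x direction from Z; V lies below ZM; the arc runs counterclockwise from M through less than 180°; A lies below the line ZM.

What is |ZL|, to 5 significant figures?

25.885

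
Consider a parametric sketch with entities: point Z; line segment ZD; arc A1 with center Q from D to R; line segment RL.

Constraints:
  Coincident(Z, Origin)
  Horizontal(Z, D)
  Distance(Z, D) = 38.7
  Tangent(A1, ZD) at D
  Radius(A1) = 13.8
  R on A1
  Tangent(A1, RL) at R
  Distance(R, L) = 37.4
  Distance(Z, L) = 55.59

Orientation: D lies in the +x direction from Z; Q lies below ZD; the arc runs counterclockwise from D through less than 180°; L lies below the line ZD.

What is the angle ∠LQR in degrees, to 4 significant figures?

69.75°

Checks: |QD| = 13.80 ✓; |QR| = 13.80 ✓; ∠(QR, RL) = 90.00° ✓; |RL| = 37.40 ✓; |ZL| = 55.59 ✓.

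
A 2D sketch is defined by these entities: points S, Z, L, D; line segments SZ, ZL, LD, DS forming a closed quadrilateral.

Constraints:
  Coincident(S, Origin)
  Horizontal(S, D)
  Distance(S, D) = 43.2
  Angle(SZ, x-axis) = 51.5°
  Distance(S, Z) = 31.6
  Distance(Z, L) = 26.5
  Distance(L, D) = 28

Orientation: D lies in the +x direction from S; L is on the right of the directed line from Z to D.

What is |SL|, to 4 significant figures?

15.30

S is at the origin; SD is horizontal with |SD| = 43.2 and D in +x, so D = (43.2, 0). SZ runs at 51.5° with |SZ| = 31.6, so Z = (19.67, 24.73). L is determined by |ZL| = 26.5 and |LD| = 28.0 together: it lies at the intersection of circle(Z, 26.5) and circle(D, 28.0). With |ZD| = 34.13, the foot of the radical line on ZD is 15.87 from Z and the perpendicular offset is √(26.5² − 15.87²) = 21.22. Taking the right-of-ZD solution: L = (15.23, -1.396).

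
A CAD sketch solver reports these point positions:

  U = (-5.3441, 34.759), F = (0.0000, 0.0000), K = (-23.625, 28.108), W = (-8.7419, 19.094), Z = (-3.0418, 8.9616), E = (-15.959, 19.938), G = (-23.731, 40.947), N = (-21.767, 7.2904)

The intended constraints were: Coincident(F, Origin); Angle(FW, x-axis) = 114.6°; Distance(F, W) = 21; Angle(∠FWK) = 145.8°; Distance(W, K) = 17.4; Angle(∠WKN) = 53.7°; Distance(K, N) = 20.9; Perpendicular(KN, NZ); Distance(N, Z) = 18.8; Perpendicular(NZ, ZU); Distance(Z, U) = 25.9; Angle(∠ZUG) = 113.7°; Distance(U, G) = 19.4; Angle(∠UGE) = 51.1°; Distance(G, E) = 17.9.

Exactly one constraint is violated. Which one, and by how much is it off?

Distance(G, E) = 17.9 — off by 4.50.

F = (0.00, 0.00) ✓; FW at 114.6° ✓; |FW| = 21.00 ✓; ∠FWK = 145.8° ✓; |WK| = 17.40 ✓; ∠WKN = 53.70° ✓; |KN| = 20.90 ✓; ∠(KN, NZ) = 90.00° ✓; |NZ| = 18.80 ✓; ∠(NZ, ZU) = 90.00° ✓; |ZU| = 25.90 ✓; ∠ZUG = 113.7° ✓; |UG| = 19.40 ✓; ∠UGE = 51.10° ✓; |GE| = 22.40 ✗.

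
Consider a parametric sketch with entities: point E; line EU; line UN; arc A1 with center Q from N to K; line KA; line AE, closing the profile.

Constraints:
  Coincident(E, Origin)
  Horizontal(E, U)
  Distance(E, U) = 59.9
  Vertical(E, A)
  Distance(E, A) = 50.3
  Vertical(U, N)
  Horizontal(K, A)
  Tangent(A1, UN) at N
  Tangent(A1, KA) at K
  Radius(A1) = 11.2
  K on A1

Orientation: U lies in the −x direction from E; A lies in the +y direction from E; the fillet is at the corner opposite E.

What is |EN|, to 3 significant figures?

71.5

E is at the origin; EU is horizontal with |EU| = 59.9 and U on the −x side, so U = (-59.9, 0.00). E and A share the same x with |EA| = 50.3 and A on the +y side, so A = (0.00, 50.3). The virtual corner opposite E is at (-59.9, 50.3). Since A1 is tangent to UN there, QN ⟂ UN and the tangent condition forces QK to be normal to KA, with radius 11.2, so the center Q sits 11.2 in from both sides at Q = (-48.7, 39.1). That places the tangent points at N = (-59.9, 39.1) on UN and K = (-48.7, 50.3) on KA. Then |EN| = |N − E| = 71.5.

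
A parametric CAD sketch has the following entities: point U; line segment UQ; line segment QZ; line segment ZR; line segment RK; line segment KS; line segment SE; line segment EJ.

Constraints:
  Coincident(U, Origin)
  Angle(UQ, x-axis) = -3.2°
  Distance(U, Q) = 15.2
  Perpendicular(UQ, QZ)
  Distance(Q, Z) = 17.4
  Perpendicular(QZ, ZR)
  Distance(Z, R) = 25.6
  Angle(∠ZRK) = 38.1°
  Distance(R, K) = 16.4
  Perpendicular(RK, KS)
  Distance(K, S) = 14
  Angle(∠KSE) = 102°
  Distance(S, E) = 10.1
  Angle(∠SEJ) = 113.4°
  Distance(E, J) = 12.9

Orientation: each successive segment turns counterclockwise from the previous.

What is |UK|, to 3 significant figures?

7.70

U is at the origin; UQ runs at -3.2° with length 15.2, so Q = (15.2, -0.848). UQ ⟂ QZ, so QZ runs at 86.8°; with |QZ| = 17.4, Z = (16.1, 16.5). The perpendicularity gives ZR at right angles to QZ, so ZR runs at 177°; with |ZR| = 25.6, R = (-9.41, 18.0). ∠ZRK = 38.1° gives RK at -41.3° from the x-axis; with |RK| = 16.4, K = (2.91, 7.13). Then |UK| = |K − U| = 7.70.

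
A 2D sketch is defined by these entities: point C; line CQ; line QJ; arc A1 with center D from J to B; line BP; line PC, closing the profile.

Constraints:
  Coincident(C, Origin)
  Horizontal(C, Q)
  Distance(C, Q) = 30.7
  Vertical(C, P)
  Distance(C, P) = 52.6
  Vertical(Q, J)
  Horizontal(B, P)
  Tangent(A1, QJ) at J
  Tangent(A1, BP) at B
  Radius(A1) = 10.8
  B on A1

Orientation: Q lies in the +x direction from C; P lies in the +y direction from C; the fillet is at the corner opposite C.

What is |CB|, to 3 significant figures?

56.2

The virtual corner opposite C is at (30.7, 52.6). Since A1 is tangent to QJ there, DJ ⟂ QJ and A1 meets BP tangentially, so DB is at right angles to BP, with radius 10.8, so the center D sits 10.8 in from both sides at D = (19.9, 41.8). That places the tangent points at J = (30.7, 41.8) on QJ and B = (19.9, 52.6) on BP. Then |CB| = |B − C| = 56.2.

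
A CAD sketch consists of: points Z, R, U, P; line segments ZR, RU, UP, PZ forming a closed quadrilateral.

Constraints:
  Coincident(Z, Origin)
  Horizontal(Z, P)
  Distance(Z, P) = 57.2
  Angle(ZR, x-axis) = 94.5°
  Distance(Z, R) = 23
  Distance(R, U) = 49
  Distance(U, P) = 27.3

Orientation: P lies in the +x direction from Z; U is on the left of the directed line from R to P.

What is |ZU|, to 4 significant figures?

53.53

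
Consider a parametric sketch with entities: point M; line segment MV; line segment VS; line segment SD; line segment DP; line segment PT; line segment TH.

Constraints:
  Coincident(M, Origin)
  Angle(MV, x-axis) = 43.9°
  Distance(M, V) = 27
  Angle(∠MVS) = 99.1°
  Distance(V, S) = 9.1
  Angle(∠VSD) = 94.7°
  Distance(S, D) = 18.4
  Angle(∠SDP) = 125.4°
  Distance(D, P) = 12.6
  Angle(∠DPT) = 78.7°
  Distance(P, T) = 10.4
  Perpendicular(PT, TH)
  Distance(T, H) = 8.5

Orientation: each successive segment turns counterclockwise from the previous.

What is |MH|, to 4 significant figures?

15.46

M is at the origin; MV runs at 43.9° with length 27.0, so V = (19.45, 18.72). ∠MVS = 99.1° gives VS at 124.8° from the x-axis; with |VS| = 9.1, S = (14.26, 26.19). ∠VSD = 94.7° gives SD at -149.9° from the x-axis; with |SD| = 18.4, D = (-1.657, 16.97). ∠SDP = 125.4° gives DP at -95.30° from the x-axis; with |DP| = 12.6, P = (-2.821, 4.420). ∠DPT = 78.7° gives PT at 6.000° from the x-axis; with |PT| = 10.4, T = (7.522, 5.507). PT is perpendicular to TH, so TH runs at 96.00°; with |TH| = 8.5, H = (6.633, 13.96). Then |MH| = |H − M| = 15.46.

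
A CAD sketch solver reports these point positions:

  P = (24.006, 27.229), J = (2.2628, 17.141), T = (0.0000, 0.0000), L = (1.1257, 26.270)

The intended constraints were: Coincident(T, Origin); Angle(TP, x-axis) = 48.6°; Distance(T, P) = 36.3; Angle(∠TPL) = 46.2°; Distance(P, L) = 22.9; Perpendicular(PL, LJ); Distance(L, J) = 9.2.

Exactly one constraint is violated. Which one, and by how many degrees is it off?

Perpendicular(PL, LJ) — off by 4.70°.

T = (0.00, 0.00) ✓; TP at 48.60° ✓; |TP| = 36.30 ✓; ∠TPL = 46.20° ✓; |PL| = 22.90 ✓; ∠(PL, LJ) = 94.70° ✗; |LJ| = 9.200 ✓.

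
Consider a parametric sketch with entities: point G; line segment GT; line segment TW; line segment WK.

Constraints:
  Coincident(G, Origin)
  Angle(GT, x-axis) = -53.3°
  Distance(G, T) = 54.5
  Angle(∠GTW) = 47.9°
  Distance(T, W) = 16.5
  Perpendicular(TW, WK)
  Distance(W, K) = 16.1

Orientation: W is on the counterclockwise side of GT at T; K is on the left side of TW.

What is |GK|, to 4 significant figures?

31.53

∠GTW = 47.9°, so TW runs at -53.3° + (180° − 47.9°) = 78.80° from the x-axis; with |TW| = 16.5, W = T + 16.5·(cos 78.80°, sin 78.80°) = (35.78, -27.51). TW is perpendicular to WK; with |WK| = 16.1 on the left of TW, K = W + 16.1·(-0.9810, 0.1942) = (19.98, -24.38). Then |GK| = |K − G| = 31.53.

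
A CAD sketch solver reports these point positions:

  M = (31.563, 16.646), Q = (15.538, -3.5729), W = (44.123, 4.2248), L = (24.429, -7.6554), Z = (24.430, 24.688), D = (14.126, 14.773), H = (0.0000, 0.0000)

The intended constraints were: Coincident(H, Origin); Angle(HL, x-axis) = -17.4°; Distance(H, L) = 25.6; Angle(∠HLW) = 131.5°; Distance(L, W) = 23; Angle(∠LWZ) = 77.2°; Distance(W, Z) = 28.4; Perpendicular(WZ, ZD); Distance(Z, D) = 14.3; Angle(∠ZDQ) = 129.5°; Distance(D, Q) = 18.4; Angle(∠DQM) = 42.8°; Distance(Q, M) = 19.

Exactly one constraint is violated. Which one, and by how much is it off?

Distance(Q, M) = 19 — off by 6.80.

H = (0.00, 0.00) ✓; HL at -17.40° ✓; |HL| = 25.60 ✓; ∠HLW = 131.5° ✓; |LW| = 23.00 ✓; ∠LWZ = 77.20° ✓; |WZ| = 28.40 ✓; ∠(WZ, ZD) = 90.00° ✓; |ZD| = 14.30 ✓; ∠ZDQ = 129.5° ✓; |DQ| = 18.40 ✓; ∠DQM = 42.80° ✓; |QM| = 25.80 ✗.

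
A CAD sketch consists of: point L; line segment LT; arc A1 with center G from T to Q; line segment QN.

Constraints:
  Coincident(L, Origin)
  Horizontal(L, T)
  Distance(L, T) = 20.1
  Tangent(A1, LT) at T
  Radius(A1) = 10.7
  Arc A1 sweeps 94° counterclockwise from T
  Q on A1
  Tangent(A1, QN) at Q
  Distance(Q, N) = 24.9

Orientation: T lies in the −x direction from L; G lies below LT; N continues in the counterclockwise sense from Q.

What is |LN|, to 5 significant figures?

46.474

L is at the origin; LT is horizontal with |LT| = 20.1 and T on the −x side, so T = (-20.100, 0.0000). Tangency of A1 to LT means the radius GT is perpendicular to LT, so G = T + (0, -10.7) = (-20.100, -10.700). On A1, T sits at bearing 90° from G; a 94° counterclockwise sweep puts Q at bearing 184°, so Q = G + 10.7·(cos 184°, sin 184°) = (-30.774, -11.446). Tangency of A1 to QN means the radius GQ is perpendicular to QN, so QN runs along (−sin 184°, cos 184°); with |QN| = 24.9, N = (-29.037, -36.286). Then |LN| = |N − L| = 46.474.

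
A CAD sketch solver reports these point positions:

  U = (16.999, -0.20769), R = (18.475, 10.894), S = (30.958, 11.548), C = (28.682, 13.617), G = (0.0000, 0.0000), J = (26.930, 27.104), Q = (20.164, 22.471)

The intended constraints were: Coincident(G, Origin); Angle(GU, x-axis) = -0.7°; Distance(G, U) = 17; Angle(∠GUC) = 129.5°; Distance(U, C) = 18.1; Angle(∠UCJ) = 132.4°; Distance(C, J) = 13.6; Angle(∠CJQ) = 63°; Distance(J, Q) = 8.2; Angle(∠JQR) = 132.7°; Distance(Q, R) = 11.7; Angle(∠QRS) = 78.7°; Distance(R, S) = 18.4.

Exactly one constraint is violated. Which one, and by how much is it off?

Distance(R, S) = 18.4 — off by 5.90.

G = (0.00, 0.00) ✓; GU at -0.7000° ✓; |GU| = 17.00 ✓; ∠GUC = 129.5° ✓; |UC| = 18.10 ✓; ∠UCJ = 132.4° ✓; |CJ| = 13.60 ✓; ∠CJQ = 63.00° ✓; |JQ| = 8.200 ✓; ∠JQR = 132.7° ✓; |QR| = 11.70 ✓; ∠QRS = 78.70° ✓; |RS| = 12.50 ✗.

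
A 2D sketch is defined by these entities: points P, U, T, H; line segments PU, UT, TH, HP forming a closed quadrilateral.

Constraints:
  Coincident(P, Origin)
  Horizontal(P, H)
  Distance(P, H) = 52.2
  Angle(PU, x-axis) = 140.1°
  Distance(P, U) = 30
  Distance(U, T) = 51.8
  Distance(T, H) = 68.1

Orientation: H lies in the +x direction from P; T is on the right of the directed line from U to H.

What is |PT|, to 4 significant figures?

31.74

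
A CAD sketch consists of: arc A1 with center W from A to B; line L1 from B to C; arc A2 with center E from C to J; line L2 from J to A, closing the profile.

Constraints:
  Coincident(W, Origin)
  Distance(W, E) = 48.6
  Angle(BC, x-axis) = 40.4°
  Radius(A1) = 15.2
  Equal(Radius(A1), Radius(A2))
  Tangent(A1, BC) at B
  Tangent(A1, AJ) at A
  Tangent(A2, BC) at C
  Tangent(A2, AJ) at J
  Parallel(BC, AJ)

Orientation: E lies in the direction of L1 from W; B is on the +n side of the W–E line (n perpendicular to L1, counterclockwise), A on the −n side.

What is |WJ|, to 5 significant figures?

50.922

The slot axis is L1's direction at 40.4°, so u = (cos 40.4°, sin 40.4°) = (0.76154, 0.64812) and n = (−sin 40.4°, cos 40.4°) = (-0.64812, 0.76154). W is at the origin and E lies 48.6 along u from W, so E = 48.6·u = (37.011, 31.499). Tangency of A1 to both parallel lines with radius 15.2 puts B and A at W ± 15.2·n: B = (-9.8514, 11.575), A = (9.8514, -11.575). Equal radii place C and J the same way about E: C = E + 15.2·n = (27.159, 43.074), J = E − 15.2·n = (46.862, 19.923). Then |WJ| = |J − W| = 50.922.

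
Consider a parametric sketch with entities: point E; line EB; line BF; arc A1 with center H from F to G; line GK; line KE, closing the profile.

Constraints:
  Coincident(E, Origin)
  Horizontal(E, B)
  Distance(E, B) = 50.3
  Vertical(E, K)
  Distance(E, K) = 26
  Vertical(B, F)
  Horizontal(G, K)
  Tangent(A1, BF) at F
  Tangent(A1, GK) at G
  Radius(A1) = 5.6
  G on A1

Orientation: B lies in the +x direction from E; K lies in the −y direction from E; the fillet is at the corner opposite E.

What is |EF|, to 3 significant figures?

54.3

E is at the origin; EB is horizontal with |EB| = 50.3 and B on the +x side, so B = (50.3, 0.00). E and K share the same x with |EK| = 26.0 and K on the −y side, so K = (0.00, -26.0). The virtual corner opposite E is at (50.3, -26.0). A1 meets BF tangentially, so HF is at right angles to BF and tangency of A1 to GK means the radius HG is perpendicular to GK, with radius 5.6, so the center H sits 5.6 in from both sides at H = (44.7, -20.4). That places the tangent points at F = (50.3, -20.4) on BF and G = (44.7, -26.0) on GK. Then |EF| = |F − E| = 54.3.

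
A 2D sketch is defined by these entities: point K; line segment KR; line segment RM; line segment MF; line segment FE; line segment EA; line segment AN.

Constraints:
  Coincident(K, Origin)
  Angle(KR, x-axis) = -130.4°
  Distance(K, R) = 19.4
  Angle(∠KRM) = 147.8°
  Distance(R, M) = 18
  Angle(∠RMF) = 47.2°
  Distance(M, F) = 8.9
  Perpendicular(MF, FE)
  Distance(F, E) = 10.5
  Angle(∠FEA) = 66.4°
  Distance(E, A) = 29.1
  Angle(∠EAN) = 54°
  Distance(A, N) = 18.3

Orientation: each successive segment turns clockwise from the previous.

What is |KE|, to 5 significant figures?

23.383

K is at the origin; KR runs at -130.4° with length 19.4, so R = (-12.574, -14.774). ∠KRM = 147.8° gives RM at -162.60° from the x-axis; with |RM| = 18.0, M = (-29.750, -20.157). ∠RMF = 47.2° gives MF at 64.600° from the x-axis; with |MF| = 8.9, F = (-25.932, -12.117). The perpendicularity gives FE at right angles to MF, so FE runs at -25.400°; with |FE| = 10.5, E = (-16.447, -16.621). Then |KE| = |E − K| = 23.383.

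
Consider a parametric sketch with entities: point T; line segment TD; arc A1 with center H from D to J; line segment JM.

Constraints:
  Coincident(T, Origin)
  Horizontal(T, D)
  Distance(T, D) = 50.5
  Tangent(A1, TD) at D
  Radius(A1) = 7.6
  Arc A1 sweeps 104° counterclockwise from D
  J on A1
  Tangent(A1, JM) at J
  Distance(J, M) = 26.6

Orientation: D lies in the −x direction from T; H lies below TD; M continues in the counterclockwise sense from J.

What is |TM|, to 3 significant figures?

62.4

On A1, D sits at bearing 90° from H; a 104° counterclockwise sweep puts J at bearing 194°, so J = H + 7.6·(cos 194°, sin 194°) = (-57.9, -9.44). Since A1 is tangent to JM there, HJ ⟂ JM, so JM runs along (−sin 194°, cos 194°); with |JM| = 26.6, M = (-51.4, -35.2). Then |TM| = |M − T| = 62.4.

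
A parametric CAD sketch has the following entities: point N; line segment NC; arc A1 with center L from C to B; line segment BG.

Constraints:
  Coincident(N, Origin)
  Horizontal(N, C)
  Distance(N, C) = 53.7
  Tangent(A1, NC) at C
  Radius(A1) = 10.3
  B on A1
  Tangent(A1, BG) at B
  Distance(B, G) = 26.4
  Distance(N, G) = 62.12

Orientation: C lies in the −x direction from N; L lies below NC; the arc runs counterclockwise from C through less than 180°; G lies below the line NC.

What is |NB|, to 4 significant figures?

64.45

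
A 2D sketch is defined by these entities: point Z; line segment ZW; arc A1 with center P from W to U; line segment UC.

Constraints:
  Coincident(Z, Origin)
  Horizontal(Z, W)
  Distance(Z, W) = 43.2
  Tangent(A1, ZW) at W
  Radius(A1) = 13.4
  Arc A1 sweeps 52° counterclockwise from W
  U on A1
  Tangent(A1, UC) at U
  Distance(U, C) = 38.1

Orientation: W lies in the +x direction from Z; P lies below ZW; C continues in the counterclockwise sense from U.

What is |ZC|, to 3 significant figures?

36.4

Z is at the origin; ZW is horizontal with |ZW| = 43.2 and W on the +x side, so W = (43.2, 0.00). A1 meets ZW tangentially, so PW is at right angles to ZW, so P = W + (0, -13.4) = (43.2, -13.4). On A1, W sits at bearing 90° from P; a 52° counterclockwise sweep puts U at bearing 142°, so U = P + 13.4·(cos 142°, sin 142°) = (32.6, -5.15). Tangency of A1 to UC means the radius PU is perpendicular to UC, so UC runs along (−sin 142°, cos 142°); with |UC| = 38.1, C = (9.18, -35.2). Then |ZC| = |C − Z| = 36.4.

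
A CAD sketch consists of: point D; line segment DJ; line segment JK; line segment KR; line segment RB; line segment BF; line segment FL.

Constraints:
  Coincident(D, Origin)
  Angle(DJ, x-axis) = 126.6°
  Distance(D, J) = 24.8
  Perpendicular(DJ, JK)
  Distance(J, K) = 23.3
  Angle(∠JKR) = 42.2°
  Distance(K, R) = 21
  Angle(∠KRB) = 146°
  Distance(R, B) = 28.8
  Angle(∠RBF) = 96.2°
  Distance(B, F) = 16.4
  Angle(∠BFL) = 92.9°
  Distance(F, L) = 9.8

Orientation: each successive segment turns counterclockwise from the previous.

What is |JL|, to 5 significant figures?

15.495

∠RBF = 96.2° gives BF at 112.20° from the x-axis; with |BF| = 16.4, F = (6.5450, 32.851). ∠BFL = 92.9° gives FL at -160.70° from the x-axis; with |FL| = 9.8, L = (-2.7042, 29.612). Then |JL| = |L − J| = 15.495.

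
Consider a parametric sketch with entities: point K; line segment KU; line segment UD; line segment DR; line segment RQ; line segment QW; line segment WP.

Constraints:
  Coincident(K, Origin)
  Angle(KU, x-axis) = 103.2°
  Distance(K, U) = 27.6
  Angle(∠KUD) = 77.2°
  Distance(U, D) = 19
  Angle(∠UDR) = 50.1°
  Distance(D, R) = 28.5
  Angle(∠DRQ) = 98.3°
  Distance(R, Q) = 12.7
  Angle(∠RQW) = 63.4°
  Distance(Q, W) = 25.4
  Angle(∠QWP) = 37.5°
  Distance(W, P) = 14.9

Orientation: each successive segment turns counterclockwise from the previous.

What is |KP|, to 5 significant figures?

11.152

∠RQW = 63.4° gives QW at 174.20° from the x-axis; with |QW| = 25.4, W = (-15.829, 20.194). ∠QWP = 37.5° gives WP at -43.300° from the x-axis; with |WP| = 14.9, P = (-4.9850, 9.9754). Then |KP| = |P − K| = 11.152.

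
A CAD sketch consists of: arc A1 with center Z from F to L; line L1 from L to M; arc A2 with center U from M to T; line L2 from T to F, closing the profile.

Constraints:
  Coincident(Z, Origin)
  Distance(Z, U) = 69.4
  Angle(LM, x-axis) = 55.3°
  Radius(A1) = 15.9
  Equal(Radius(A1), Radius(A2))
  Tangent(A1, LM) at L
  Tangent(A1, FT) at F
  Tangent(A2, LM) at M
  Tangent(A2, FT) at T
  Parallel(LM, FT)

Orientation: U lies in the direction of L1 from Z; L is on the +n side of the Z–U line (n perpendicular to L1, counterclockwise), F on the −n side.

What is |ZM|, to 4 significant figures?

71.20

Tangency of A1 to both parallel lines with radius 15.9 puts L and F at Z ± 15.9·n: L = (-13.07, 9.052), F = (13.07, -9.052). Equal radii place M and T the same way about U: M = U + 15.9·n = (26.44, 66.11), T = U − 15.9·n = (52.58, 48.01). Then |ZM| = |M − Z| = 71.20.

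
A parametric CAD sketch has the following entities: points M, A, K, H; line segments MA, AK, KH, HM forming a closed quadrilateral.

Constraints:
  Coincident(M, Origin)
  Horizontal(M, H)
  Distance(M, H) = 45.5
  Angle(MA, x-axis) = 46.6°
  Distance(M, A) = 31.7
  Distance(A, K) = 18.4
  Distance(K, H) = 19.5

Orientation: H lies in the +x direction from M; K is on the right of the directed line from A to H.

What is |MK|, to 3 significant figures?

27.3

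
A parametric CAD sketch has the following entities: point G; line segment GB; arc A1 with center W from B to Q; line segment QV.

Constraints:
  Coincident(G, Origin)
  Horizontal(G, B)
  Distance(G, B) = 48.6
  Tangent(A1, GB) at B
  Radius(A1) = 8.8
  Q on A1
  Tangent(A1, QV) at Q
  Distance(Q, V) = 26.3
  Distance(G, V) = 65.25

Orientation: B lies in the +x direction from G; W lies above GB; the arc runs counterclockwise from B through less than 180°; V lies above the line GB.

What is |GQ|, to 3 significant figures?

58.2

Checks: |WQ| = 8.800 ✓; ∠(WQ, QV) = 90.00° ✓; |QV| = 26.30 ✓; |GV| = 65.25 ✓.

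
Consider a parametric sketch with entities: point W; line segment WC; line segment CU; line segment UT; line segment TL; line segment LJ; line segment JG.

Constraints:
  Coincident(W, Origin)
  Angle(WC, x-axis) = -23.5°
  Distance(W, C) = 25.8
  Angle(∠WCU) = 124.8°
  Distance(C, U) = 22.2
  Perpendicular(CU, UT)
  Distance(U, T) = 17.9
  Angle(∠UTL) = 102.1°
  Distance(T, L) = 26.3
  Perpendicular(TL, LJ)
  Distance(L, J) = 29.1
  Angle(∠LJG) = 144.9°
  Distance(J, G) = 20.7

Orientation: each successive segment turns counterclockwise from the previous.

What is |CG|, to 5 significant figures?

24.143

TL is perpendicular to LJ, so LJ runs at -70.400°; with |LJ| = 29.1, J = (18.128, -19.629). ∠LJG = 144.9° gives JG at -35.300° from the x-axis; with |JG| = 20.7, G = (35.022, -31.591). Then |CG| = |G − C| = 24.143.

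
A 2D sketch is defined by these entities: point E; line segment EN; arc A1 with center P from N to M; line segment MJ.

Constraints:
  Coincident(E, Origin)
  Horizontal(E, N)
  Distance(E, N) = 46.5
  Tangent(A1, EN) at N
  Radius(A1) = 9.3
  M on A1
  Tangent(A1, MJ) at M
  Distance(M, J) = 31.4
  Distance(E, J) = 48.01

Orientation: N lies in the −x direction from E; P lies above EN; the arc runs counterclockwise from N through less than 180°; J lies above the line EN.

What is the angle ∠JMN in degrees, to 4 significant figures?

142.0°

E is at the origin; EN is horizontal with |EN| = 46.5 and N on the −x side, so N = (-46.50, 0.000). Tangency of A1 to EN means the radius PN is perpendicular to EN, so P = N + (0, 9.3) = (-46.50, 9.300). Since PM ⟂ MJ (tangency), |PJ| = √(9.3² + 31.4²) = 32.75 regardless of where M sits on A1. So J lies on both circle(E, 48.01) and circle(P, 32.75); the above-EN intersection is J = (-29.92, 37.54). M is the foot of the tangent from J: M = (-37.47, 7.064).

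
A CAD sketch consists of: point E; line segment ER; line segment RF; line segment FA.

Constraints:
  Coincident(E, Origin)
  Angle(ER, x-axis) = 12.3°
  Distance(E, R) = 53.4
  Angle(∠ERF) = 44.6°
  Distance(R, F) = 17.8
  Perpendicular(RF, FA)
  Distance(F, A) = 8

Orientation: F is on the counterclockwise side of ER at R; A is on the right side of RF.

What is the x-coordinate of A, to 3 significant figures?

41.4

∠ERF = 44.6°, so RF runs at 12.3° + (180° − 44.6°) = 148° from the x-axis; with |RF| = 17.8, F = R + 17.8·(cos 148°, sin 148°) = (37.1, 20.9). RF ⟂ FA; with |FA| = 8.0 on the right of RF, A = F + 8.0·(0.534, 0.845) = (41.4, 27.6). So A.x = 41.4.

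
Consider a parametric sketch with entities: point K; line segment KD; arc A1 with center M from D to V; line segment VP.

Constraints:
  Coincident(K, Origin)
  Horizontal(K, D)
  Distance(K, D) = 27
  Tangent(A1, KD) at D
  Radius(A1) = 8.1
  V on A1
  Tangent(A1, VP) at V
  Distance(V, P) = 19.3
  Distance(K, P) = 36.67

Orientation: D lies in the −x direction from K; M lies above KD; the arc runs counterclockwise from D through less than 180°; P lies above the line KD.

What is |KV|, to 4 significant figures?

21.40

K is at the origin; KD is horizontal with |KD| = 27.0 and D on the −x side, so D = (-27.00, 0.000). The tangent condition forces MD to be normal to KD, so M = D + (0, 8.1) = (-27.00, 8.100). Since MV ⟂ VP (tangency), |MP| = √(8.1² + 19.3²) = 20.93 regardless of where V sits on A1. So P lies on both circle(K, 36.67) and circle(M, 20.93); the above-KD intersection is P = (-22.92, 28.63). V is the foot of the tangent from P: V = (-19.06, 9.717).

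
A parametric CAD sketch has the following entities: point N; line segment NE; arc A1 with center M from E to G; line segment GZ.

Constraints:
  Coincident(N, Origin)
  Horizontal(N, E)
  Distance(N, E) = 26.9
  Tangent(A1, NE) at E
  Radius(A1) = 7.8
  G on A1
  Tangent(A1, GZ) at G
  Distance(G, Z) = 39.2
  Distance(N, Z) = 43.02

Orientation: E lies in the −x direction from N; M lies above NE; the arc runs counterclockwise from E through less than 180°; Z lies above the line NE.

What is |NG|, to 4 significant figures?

20.22

N is at the origin; N and E share the same y with |NE| = 26.9 and E on the −x side, so E = (-26.90, 0.000). A1 meets NE tangentially, so ME is at right angles to NE, so M = E + (0, 7.8) = (-26.90, 7.800). Since MG ⟂ GZ (tangency), |MZ| = √(7.8² + 39.2²) = 39.97 regardless of where G sits on A1. So Z lies on both circle(N, 43.02) and circle(M, 39.97); the above-NE intersection is Z = (-6.979, 42.45). G is the foot of the tangent from Z: G = (-19.51, 5.307).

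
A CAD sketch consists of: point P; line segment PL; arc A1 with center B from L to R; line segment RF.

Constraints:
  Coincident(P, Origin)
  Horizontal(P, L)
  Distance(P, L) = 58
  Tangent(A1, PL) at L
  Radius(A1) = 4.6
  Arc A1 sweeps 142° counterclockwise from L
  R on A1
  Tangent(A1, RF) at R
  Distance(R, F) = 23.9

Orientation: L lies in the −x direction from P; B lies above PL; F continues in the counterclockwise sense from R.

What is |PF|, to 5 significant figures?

77.475

P is at the origin; PL is horizontal with |PL| = 58.0 and L on the −x side, so L = (-58.000, 0.0000). The tangent condition forces BL to be normal to PL, so B = L + (0, 4.6) = (-58.000, 4.6000). On A1, L sits at bearing -90° from B; a 142° counterclockwise sweep puts R at bearing 52°, so R = B + 4.6·(cos 52°, sin 52°) = (-55.168, 8.2248). The tangent condition forces BR to be normal to RF, so RF runs along (−sin 52°, cos 52°); with |RF| = 23.9, F = (-74.001, 22.939). Then |PF| = |F − P| = 77.475.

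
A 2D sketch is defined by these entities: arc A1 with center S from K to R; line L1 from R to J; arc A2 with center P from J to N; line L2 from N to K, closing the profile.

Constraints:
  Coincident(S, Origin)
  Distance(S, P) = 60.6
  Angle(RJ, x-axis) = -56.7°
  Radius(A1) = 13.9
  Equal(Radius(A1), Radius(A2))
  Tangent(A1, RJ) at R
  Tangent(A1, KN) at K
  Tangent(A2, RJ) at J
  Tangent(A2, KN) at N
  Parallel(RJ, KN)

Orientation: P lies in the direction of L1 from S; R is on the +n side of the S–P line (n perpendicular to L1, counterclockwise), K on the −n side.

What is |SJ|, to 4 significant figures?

62.17

Tangency of A1 to both parallel lines with radius 13.9 puts R and K at S ± 13.9·n: R = (11.62, 7.631), K = (-11.62, -7.631). Equal radii place J and N the same way about P: J = P + 13.9·n = (44.89, -43.02), N = P − 13.9·n = (21.65, -58.28). Then |SJ| = |J − S| = 62.17.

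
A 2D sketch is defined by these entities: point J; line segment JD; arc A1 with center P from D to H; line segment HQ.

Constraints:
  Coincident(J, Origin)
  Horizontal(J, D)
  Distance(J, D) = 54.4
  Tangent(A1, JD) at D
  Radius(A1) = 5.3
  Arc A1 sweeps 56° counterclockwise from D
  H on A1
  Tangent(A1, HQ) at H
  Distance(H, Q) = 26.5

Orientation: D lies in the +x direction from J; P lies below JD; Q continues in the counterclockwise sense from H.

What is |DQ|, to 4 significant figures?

30.98

J is at the origin; J and D share the same y with |JD| = 54.4 and D on the +x side, so D = (54.40, 0.000). Tangency of A1 to JD means the radius PD is perpendicular to JD, so P = D + (0, -5.3) = (54.40, -5.300). On A1, D sits at bearing 90° from P; a 56° counterclockwise sweep puts H at bearing 146°, so H = P + 5.3·(cos 146°, sin 146°) = (50.01, -2.336). A1 meets HQ tangentially, so PH is at right angles to HQ, so HQ runs along (−sin 146°, cos 146°); with |HQ| = 26.5, Q = (35.19, -24.31). Then |DQ| = |Q − D| = 30.98.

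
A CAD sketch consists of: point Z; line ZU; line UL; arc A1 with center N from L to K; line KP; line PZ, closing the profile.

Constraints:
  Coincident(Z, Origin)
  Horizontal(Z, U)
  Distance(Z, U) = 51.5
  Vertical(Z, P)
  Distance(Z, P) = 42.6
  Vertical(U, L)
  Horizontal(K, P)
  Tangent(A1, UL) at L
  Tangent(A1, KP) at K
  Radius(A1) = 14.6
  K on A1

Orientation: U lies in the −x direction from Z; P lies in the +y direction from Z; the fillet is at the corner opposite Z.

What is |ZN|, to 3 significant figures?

46.3

Z and P share the same x with |ZP| = 42.6 and P on the +y side, so P = (0.00, 42.6). The virtual corner opposite Z is at (-51.5, 42.6). A1 meets UL tangentially, so NL is at right angles to UL and since A1 is tangent to KP there, NK ⟂ KP, with radius 14.6, so the center N sits 14.6 in from both sides at N = (-36.9, 28.0). Then |ZN| = |N − Z| = 46.3.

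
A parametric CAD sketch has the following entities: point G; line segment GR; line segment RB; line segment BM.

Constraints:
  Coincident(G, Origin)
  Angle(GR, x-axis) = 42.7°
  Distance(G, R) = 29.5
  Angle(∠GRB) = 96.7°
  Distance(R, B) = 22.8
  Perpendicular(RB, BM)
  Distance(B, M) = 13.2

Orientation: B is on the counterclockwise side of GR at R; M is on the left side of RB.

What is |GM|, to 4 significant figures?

30.79

∠GRB = 96.7°, so RB runs at 42.7° + (180° − 96.7°) = 126.0° from the x-axis; with |RB| = 22.8, B = R + 22.8·(cos 126.0°, sin 126.0°) = (8.278, 38.45). RB ⟂ BM; with |BM| = 13.2 on the left of RB, M = B + 13.2·(-0.8090, -0.5878) = (-2.401, 30.69). Then |GM| = |M − G| = 30.79.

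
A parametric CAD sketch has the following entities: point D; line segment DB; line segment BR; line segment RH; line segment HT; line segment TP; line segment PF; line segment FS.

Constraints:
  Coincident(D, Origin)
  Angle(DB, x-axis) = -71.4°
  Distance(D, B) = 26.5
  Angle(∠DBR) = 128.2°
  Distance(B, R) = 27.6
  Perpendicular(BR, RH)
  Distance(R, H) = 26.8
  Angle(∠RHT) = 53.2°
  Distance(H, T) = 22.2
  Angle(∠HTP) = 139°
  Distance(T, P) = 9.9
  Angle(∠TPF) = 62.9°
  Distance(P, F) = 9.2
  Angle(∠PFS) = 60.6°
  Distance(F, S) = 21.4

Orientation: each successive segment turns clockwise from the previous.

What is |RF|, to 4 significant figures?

12.60

D is at the origin; DB runs at -71.4° with length 26.5, so B = (8.452, -25.12). ∠DBR = 128.2° gives BR at -123.2° from the x-axis; with |BR| = 27.6, R = (-6.660, -48.21). The perpendicularity gives RH at right angles to BR, so RH runs at 146.8°; with |RH| = 26.8, H = (-29.09, -33.54). ∠RHT = 53.2° gives HT at 20.00° from the x-axis; with |HT| = 22.2, T = (-8.224, -25.94). ∠HTP = 139.0° gives TP at -21.00° from the x-axis; with |TP| = 9.9, P = (1.018, -29.49). ∠TPF = 62.9° gives PF at -138.1° from the x-axis; with |PF| = 9.2, F = (-5.830, -35.63). Then |RF| = |F − R| = 12.60.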